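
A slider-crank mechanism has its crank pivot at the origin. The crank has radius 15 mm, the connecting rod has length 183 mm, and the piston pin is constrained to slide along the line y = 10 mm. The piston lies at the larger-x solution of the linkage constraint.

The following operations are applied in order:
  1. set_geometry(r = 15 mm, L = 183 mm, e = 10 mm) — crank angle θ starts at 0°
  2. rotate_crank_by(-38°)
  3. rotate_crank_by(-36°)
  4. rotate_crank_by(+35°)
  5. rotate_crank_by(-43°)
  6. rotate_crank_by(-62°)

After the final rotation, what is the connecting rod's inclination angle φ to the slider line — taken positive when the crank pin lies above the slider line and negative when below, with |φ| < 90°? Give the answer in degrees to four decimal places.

set_geometry: r = 15 mm, L = 183 mm, e = 10 mm; θ ← 0°
rotate_crank_by(-38°): θ ← 0° -38° = -38°
rotate_crank_by(-36°): θ ← -38° -36° = -74°
rotate_crank_by(+35°): θ ← -74° +35° = -39°
rotate_crank_by(-43°): θ ← -39° -43° = -82°
rotate_crank_by(-62°): θ ← -82° -62° = -144°
crank pin P = (r cos θ, r sin θ) = (-12.135255, -8.816779)
h = r sin θ − e = -8.816779 − 10 = -18.816779
sin φ = h / L = -18.816779 / 183 = -0.10282393
φ = arcsin(-0.10282393) = -5.901808°

-5.9018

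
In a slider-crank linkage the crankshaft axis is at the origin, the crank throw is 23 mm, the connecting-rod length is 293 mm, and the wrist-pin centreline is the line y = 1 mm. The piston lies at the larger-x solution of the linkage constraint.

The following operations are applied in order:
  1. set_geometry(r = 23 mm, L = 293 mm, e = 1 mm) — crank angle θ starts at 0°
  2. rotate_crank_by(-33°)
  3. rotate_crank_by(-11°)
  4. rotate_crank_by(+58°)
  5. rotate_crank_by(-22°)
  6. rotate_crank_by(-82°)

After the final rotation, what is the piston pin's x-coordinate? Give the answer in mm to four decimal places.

292.0154

set_geometry: r = 23 mm, L = 293 mm, e = 1 mm; θ ← 0°
rotate_crank_by(-33°): θ ← 0° -33° = -33°
rotate_crank_by(-11°): θ ← -33° -11° = -44°
rotate_crank_by(+58°): θ ← -44° +58° = 14°
rotate_crank_by(-22°): θ ← 14° -22° = -8°
rotate_crank_by(-82°): θ ← -8° -82° = -90°
crank pin P = (r cos θ, r sin θ) = (0.000000, -23.000000)
h = r sin θ − e = -23.000000 − 1 = -24.000000
x = r cos θ + √(L² − h²) = 0.000000 + √(85849.0 − 576.0000) = 0.000000 + 292.015411 = 292.015411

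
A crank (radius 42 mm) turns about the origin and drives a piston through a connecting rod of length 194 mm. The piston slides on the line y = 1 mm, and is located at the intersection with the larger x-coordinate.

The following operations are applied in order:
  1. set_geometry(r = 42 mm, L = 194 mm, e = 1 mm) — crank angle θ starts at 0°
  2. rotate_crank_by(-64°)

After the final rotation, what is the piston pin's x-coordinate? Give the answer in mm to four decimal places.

208.5023

set_geometry: r = 42 mm, L = 194 mm, e = 1 mm; θ ← 0°
rotate_crank_by(-64°): θ ← 0° -64° = -64°
crank pin P = (r cos θ, r sin θ) = (18.411588, -37.749350)
h = r sin θ − e = -37.749350 − 1 = -38.749350
x = r cos θ + √(L² − h²) = 18.411588 + √(37636.0 − 1501.5121) = 18.411588 + 190.090736 = 208.502324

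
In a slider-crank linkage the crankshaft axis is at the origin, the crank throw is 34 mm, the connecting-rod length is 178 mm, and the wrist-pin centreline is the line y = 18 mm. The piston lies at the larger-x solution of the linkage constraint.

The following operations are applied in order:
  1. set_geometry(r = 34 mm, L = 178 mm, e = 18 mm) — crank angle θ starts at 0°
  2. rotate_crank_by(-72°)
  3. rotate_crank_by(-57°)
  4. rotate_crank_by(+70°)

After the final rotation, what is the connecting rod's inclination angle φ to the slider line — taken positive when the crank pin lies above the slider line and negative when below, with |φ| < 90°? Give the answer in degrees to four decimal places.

-15.3582

set_geometry: r = 34 mm, L = 178 mm, e = 18 mm; θ ← 0°
rotate_crank_by(-72°): θ ← 0° -72° = -72°
rotate_crank_by(-57°): θ ← -72° -57° = -129°
rotate_crank_by(+70°): θ ← -129° +70° = -59°
crank pin P = (r cos θ, r sin θ) = (17.511295, -29.143688)
h = r sin θ − e = -29.143688 − 18 = -47.143688
sin φ = h / L = -47.143688 / 178 = -0.26485218
φ = arcsin(-0.26485218) = -15.358170°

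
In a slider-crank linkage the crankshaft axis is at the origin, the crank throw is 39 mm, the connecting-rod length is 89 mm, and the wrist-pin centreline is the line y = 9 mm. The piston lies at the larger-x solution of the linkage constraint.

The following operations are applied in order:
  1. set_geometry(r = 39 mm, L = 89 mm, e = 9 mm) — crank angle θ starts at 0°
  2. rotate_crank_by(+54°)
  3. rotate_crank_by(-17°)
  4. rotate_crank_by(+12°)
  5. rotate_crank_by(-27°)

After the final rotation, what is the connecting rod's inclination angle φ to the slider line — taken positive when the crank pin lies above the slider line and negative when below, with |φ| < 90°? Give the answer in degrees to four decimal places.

set_geometry: r = 39 mm, L = 89 mm, e = 9 mm; θ ← 0°
rotate_crank_by(+54°): θ ← 0° +54° = 54°
rotate_crank_by(-17°): θ ← 54° -17° = 37°
rotate_crank_by(+12°): θ ← 37° +12° = 49°
rotate_crank_by(-27°): θ ← 49° -27° = 22°
crank pin P = (r cos θ, r sin θ) = (36.160170, 14.609657)
h = r sin θ − e = 14.609657 − 9 = 5.609657
sin φ = h / L = 5.609657 / 89 = 0.06302986
φ = arcsin(0.06302986) = 3.613740°

3.6137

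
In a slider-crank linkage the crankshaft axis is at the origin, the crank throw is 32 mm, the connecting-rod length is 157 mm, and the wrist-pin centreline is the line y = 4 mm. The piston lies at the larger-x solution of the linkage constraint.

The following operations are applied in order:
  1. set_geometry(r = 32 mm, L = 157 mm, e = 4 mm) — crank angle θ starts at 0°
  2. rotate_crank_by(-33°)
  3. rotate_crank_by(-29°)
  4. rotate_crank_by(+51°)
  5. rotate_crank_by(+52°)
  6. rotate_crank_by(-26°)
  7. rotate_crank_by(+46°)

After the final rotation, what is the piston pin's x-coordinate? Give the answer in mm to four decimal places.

170.6706

set_geometry: r = 32 mm, L = 157 mm, e = 4 mm; θ ← 0°
rotate_crank_by(-33°): θ ← 0° -33° = -33°
rotate_crank_by(-29°): θ ← -33° -29° = -62°
rotate_crank_by(+51°): θ ← -62° +51° = -11°
rotate_crank_by(+52°): θ ← -11° +52° = 41°
rotate_crank_by(-26°): θ ← 41° -26° = 15°
rotate_crank_by(+46°): θ ← 15° +46° = 61°
crank pin P = (r cos θ, r sin θ) = (15.513908, 27.987831)
h = r sin θ − e = 27.987831 − 4 = 23.987831
x = r cos θ + √(L² − h²) = 15.513908 + √(24649.0 − 575.4160) = 15.513908 + 155.156643 = 170.670551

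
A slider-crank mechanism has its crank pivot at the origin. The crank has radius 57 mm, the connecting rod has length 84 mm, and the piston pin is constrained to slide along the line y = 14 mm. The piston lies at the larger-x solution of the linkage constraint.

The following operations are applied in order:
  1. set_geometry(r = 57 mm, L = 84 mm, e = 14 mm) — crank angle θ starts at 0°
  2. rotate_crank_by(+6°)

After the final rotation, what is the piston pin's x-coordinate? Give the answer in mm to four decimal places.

set_geometry: r = 57 mm, L = 84 mm, e = 14 mm; θ ← 0°
rotate_crank_by(+6°): θ ← 0° +6° = 6°
crank pin P = (r cos θ, r sin θ) = (56.687748, 5.958122)
h = r sin θ − e = 5.958122 − 14 = -8.041878
x = r cos θ + √(L² − h²) = 56.687748 + √(7056.0 − 64.6718) = 56.687748 + 83.614163 = 140.301911

140.3019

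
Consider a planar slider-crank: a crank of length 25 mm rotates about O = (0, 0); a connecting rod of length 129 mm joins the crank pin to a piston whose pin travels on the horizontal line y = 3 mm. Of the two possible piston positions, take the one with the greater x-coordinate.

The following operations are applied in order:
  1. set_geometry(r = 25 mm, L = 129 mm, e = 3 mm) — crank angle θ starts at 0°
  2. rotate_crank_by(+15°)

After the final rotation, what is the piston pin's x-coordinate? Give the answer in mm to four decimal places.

153.1015

set_geometry: r = 25 mm, L = 129 mm, e = 3 mm; θ ← 0°
rotate_crank_by(+15°): θ ← 0° +15° = 15°
crank pin P = (r cos θ, r sin θ) = (24.148146, 6.470476)
h = r sin θ − e = 6.470476 − 3 = 3.470476
x = r cos θ + √(L² − h²) = 24.148146 + √(16641.0 − 12.0442) = 24.148146 + 128.953309 = 153.101454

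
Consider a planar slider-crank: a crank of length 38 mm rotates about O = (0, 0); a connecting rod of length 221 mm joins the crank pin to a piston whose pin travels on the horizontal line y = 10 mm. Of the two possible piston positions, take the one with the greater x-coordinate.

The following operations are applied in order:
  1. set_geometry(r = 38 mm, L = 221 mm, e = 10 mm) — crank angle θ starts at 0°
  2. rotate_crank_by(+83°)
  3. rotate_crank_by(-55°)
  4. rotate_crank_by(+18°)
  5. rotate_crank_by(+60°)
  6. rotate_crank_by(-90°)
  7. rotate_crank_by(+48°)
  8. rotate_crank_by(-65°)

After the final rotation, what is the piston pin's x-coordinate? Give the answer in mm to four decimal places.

258.7368

set_geometry: r = 38 mm, L = 221 mm, e = 10 mm; θ ← 0°
rotate_crank_by(+83°): θ ← 0° +83° = 83°
rotate_crank_by(-55°): θ ← 83° -55° = 28°
rotate_crank_by(+18°): θ ← 28° +18° = 46°
rotate_crank_by(+60°): θ ← 46° +60° = 106°
rotate_crank_by(-90°): θ ← 106° -90° = 16°
rotate_crank_by(+48°): θ ← 16° +48° = 64°
rotate_crank_by(-65°): θ ← 64° -65° = -1°
crank pin P = (r cos θ, r sin θ) = (37.994212, -0.663191)
h = r sin θ − e = -0.663191 − 10 = -10.663191
x = r cos θ + √(L² − h²) = 37.994212 + √(48841.0 − 113.7037) = 37.994212 + 220.742602 = 258.736814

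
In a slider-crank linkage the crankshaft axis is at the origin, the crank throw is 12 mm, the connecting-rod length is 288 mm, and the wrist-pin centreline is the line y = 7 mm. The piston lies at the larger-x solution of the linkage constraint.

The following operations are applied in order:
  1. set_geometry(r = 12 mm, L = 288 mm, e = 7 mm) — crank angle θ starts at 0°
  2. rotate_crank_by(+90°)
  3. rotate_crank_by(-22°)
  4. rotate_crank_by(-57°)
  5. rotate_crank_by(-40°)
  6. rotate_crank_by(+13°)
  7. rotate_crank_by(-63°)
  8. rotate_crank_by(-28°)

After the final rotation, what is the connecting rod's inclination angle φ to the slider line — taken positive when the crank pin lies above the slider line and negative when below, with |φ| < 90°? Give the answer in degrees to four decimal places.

set_geometry: r = 12 mm, L = 288 mm, e = 7 mm; θ ← 0°
rotate_crank_by(+90°): θ ← 0° +90° = 90°
rotate_crank_by(-22°): θ ← 90° -22° = 68°
rotate_crank_by(-57°): θ ← 68° -57° = 11°
rotate_crank_by(-40°): θ ← 11° -40° = -29°
rotate_crank_by(+13°): θ ← -29° +13° = -16°
rotate_crank_by(-63°): θ ← -16° -63° = -79°
rotate_crank_by(-28°): θ ← -79° -28° = -107°
crank pin P = (r cos θ, r sin θ) = (-3.508460, -11.475657)
h = r sin θ − e = -11.475657 − 7 = -18.475657
sin φ = h / L = -18.475657 / 288 = -0.06415159
φ = arcsin(-0.06415159) = -3.678141°

-3.6781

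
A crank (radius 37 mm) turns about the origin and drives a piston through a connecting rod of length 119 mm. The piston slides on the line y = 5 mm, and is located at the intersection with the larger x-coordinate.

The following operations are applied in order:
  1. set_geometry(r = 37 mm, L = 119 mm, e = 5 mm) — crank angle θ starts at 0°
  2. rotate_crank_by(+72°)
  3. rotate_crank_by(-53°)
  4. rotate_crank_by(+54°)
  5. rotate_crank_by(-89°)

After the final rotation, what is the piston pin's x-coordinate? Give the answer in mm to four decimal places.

153.5921

set_geometry: r = 37 mm, L = 119 mm, e = 5 mm; θ ← 0°
rotate_crank_by(+72°): θ ← 0° +72° = 72°
rotate_crank_by(-53°): θ ← 72° -53° = 19°
rotate_crank_by(+54°): θ ← 19° +54° = 73°
rotate_crank_by(-89°): θ ← 73° -89° = -16°
crank pin P = (r cos θ, r sin θ) = (35.566683, -10.198582)
h = r sin θ − e = -10.198582 − 5 = -15.198582
x = r cos θ + √(L² − h²) = 35.566683 + √(14161.0 − 230.9969) = 35.566683 + 118.025434 = 153.592117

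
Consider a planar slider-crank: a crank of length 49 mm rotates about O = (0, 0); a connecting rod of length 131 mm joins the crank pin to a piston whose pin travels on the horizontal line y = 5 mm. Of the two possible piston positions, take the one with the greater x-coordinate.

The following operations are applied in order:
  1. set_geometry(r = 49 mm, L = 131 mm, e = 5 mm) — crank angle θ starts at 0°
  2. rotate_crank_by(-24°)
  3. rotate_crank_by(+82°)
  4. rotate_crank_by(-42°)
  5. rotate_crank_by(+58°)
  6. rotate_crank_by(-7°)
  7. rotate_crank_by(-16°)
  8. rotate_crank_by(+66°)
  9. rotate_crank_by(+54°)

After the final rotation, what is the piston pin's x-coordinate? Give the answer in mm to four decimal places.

set_geometry: r = 49 mm, L = 131 mm, e = 5 mm; θ ← 0°
rotate_crank_by(-24°): θ ← 0° -24° = -24°
rotate_crank_by(+82°): θ ← -24° +82° = 58°
rotate_crank_by(-42°): θ ← 58° -42° = 16°
rotate_crank_by(+58°): θ ← 16° +58° = 74°
rotate_crank_by(-7°): θ ← 74° -7° = 67°
rotate_crank_by(-16°): θ ← 67° -16° = 51°
rotate_crank_by(+66°): θ ← 51° +66° = 117°
rotate_crank_by(+54°): θ ← 117° +54° = 171°
crank pin P = (r cos θ, r sin θ) = (-48.396729, 7.665289)
h = r sin θ − e = 7.665289 − 5 = 2.665289
x = r cos θ + √(L² − h²) = -48.396729 + √(17161.0 − 7.1038) = -48.396729 + 130.972884 = 82.576155

82.5762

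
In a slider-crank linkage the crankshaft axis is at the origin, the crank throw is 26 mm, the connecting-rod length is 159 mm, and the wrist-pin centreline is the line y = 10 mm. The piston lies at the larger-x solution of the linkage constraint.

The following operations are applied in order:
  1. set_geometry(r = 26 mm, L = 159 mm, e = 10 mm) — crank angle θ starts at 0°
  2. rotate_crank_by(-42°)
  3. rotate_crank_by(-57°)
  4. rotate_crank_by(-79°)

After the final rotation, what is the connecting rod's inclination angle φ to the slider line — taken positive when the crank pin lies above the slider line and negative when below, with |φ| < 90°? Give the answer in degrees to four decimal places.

set_geometry: r = 26 mm, L = 159 mm, e = 10 mm; θ ← 0°
rotate_crank_by(-42°): θ ← 0° -42° = -42°
rotate_crank_by(-57°): θ ← -42° -57° = -99°
rotate_crank_by(-79°): θ ← -99° -79° = -178°
crank pin P = (r cos θ, r sin θ) = (-25.984162, -0.907387)
h = r sin θ − e = -0.907387 − 10 = -10.907387
sin φ = h / L = -10.907387 / 159 = -0.06859992
φ = arcsin(-0.06859992) = -3.933575°

-3.9336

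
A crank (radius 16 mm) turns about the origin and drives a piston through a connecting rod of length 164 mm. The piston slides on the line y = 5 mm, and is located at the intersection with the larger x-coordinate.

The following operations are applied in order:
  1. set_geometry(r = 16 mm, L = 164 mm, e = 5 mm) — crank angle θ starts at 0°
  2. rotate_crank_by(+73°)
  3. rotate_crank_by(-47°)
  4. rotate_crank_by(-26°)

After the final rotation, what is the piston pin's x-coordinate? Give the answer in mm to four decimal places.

179.9238

set_geometry: r = 16 mm, L = 164 mm, e = 5 mm; θ ← 0°
rotate_crank_by(+73°): θ ← 0° +73° = 73°
rotate_crank_by(-47°): θ ← 73° -47° = 26°
rotate_crank_by(-26°): θ ← 26° -26° = 0°
crank pin P = (r cos θ, r sin θ) = (16.000000, 0.000000)
h = r sin θ − e = 0.000000 − 5 = -5.000000
x = r cos θ + √(L² − h²) = 16.000000 + √(26896.0 − 25.0000) = 16.000000 + 163.923763 = 179.923763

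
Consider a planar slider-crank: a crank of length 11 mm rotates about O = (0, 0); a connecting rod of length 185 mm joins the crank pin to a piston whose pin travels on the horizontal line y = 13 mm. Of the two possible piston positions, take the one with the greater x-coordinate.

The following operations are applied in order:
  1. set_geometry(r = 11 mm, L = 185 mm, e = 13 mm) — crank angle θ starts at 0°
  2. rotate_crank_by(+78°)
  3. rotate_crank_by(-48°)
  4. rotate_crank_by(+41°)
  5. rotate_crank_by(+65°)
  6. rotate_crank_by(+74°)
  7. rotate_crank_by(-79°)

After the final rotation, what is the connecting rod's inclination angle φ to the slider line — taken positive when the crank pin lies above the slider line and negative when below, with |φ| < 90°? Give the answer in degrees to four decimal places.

set_geometry: r = 11 mm, L = 185 mm, e = 13 mm; θ ← 0°
rotate_crank_by(+78°): θ ← 0° +78° = 78°
rotate_crank_by(-48°): θ ← 78° -48° = 30°
rotate_crank_by(+41°): θ ← 30° +41° = 71°
rotate_crank_by(+65°): θ ← 71° +65° = 136°
rotate_crank_by(+74°): θ ← 136° +74° = 210°
rotate_crank_by(-79°): θ ← 210° -79° = 131°
crank pin P = (r cos θ, r sin θ) = (-7.216649, 8.301805)
h = r sin θ − e = 8.301805 − 13 = -4.698195
sin φ = h / L = -4.698195 / 185 = -0.02539565
φ = arcsin(-0.02539565) = -1.455220°

-1.4552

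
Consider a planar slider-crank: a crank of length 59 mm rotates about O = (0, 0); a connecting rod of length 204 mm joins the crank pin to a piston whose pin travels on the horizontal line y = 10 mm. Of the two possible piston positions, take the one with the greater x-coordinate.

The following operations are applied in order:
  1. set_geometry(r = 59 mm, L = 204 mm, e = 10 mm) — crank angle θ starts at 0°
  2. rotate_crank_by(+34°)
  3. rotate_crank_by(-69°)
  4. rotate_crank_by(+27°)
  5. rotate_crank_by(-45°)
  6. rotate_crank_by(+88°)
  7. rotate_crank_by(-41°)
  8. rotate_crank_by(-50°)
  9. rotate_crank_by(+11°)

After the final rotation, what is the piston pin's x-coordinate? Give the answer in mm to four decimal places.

set_geometry: r = 59 mm, L = 204 mm, e = 10 mm; θ ← 0°
rotate_crank_by(+34°): θ ← 0° +34° = 34°
rotate_crank_by(-69°): θ ← 34° -69° = -35°
rotate_crank_by(+27°): θ ← -35° +27° = -8°
rotate_crank_by(-45°): θ ← -8° -45° = -53°
rotate_crank_by(+88°): θ ← -53° +88° = 35°
rotate_crank_by(-41°): θ ← 35° -41° = -6°
rotate_crank_by(-50°): θ ← -6° -50° = -56°
rotate_crank_by(+11°): θ ← -56° +11° = -45°
crank pin P = (r cos θ, r sin θ) = (41.719300, -41.719300)
h = r sin θ − e = -41.719300 − 10 = -51.719300
x = r cos θ + √(L² − h²) = 41.719300 + √(41616.0 − 2674.8860) = 41.719300 + 197.335030 = 239.054330

239.0543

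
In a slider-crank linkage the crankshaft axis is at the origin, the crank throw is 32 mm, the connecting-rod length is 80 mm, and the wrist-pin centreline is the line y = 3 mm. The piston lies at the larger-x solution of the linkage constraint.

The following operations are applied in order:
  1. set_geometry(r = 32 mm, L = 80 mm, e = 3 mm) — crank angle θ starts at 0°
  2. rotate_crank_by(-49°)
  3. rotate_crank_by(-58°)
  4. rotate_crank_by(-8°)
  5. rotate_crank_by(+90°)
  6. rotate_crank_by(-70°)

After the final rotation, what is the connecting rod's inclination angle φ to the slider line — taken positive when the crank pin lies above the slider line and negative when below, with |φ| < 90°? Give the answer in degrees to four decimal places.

-25.8475

set_geometry: r = 32 mm, L = 80 mm, e = 3 mm; θ ← 0°
rotate_crank_by(-49°): θ ← 0° -49° = -49°
rotate_crank_by(-58°): θ ← -49° -58° = -107°
rotate_crank_by(-8°): θ ← -107° -8° = -115°
rotate_crank_by(+90°): θ ← -115° +90° = -25°
rotate_crank_by(-70°): θ ← -25° -70° = -95°
crank pin P = (r cos θ, r sin θ) = (-2.788984, -31.878230)
h = r sin θ − e = -31.878230 − 3 = -34.878230
sin φ = h / L = -34.878230 / 80 = -0.43597788
φ = arcsin(-0.43597788) = -25.847534°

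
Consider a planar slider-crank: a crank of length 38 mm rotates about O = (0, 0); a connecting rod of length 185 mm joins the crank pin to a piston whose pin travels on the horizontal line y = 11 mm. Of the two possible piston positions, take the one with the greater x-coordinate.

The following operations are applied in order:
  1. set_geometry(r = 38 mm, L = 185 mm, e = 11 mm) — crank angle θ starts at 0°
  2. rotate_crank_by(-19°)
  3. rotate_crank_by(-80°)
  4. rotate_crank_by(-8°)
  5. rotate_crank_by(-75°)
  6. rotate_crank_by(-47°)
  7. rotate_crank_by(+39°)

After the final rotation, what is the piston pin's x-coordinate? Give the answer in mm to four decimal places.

set_geometry: r = 38 mm, L = 185 mm, e = 11 mm; θ ← 0°
rotate_crank_by(-19°): θ ← 0° -19° = -19°
rotate_crank_by(-80°): θ ← -19° -80° = -99°
rotate_crank_by(-8°): θ ← -99° -8° = -107°
rotate_crank_by(-75°): θ ← -107° -75° = -182°
rotate_crank_by(-47°): θ ← -182° -47° = -229°
rotate_crank_by(+39°): θ ← -229° +39° = -190°
crank pin P = (r cos θ, r sin θ) = (-37.422695, 6.598631)
h = r sin θ − e = 6.598631 − 11 = -4.401369
x = r cos θ + √(L² − h²) = -37.422695 + √(34225.0 − 19.3721) = -37.422695 + 184.947636 = 147.524941

147.5249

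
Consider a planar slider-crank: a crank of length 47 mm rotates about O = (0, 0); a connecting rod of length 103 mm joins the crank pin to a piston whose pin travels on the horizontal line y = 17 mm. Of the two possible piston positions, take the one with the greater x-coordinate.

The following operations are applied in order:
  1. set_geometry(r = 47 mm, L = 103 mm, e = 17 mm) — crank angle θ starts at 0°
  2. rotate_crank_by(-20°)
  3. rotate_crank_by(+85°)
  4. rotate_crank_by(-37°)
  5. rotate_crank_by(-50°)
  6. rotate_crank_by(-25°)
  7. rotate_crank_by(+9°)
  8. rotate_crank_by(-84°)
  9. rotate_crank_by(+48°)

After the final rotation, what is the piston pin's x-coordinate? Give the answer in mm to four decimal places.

set_geometry: r = 47 mm, L = 103 mm, e = 17 mm; θ ← 0°
rotate_crank_by(-20°): θ ← 0° -20° = -20°
rotate_crank_by(+85°): θ ← -20° +85° = 65°
rotate_crank_by(-37°): θ ← 65° -37° = 28°
rotate_crank_by(-50°): θ ← 28° -50° = -22°
rotate_crank_by(-25°): θ ← -22° -25° = -47°
rotate_crank_by(+9°): θ ← -47° +9° = -38°
rotate_crank_by(-84°): θ ← -38° -84° = -122°
rotate_crank_by(+48°): θ ← -122° +48° = -74°
crank pin P = (r cos θ, r sin θ) = (12.954956, -45.179300)
h = r sin θ − e = -45.179300 − 17 = -62.179300
x = r cos θ + √(L² − h²) = 12.954956 + √(10609.0 − 3866.2653) = 12.954956 + 82.114156 = 95.069112

95.0691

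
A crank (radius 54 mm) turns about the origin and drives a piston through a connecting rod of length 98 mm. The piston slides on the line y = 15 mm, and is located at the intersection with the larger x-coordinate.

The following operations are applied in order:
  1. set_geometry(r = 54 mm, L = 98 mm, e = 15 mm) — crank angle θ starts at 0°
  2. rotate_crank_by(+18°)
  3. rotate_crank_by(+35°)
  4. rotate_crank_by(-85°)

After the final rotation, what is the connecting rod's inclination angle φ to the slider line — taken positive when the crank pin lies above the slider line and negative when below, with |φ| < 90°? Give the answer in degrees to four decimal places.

-26.4270

set_geometry: r = 54 mm, L = 98 mm, e = 15 mm; θ ← 0°
rotate_crank_by(+18°): θ ← 0° +18° = 18°
rotate_crank_by(+35°): θ ← 18° +35° = 53°
rotate_crank_by(-85°): θ ← 53° -85° = -32°
crank pin P = (r cos θ, r sin θ) = (45.794597, -28.615640)
h = r sin θ − e = -28.615640 − 15 = -43.615640
sin φ = h / L = -43.615640 / 98 = -0.44505755
φ = arcsin(-0.44505755) = -26.427021°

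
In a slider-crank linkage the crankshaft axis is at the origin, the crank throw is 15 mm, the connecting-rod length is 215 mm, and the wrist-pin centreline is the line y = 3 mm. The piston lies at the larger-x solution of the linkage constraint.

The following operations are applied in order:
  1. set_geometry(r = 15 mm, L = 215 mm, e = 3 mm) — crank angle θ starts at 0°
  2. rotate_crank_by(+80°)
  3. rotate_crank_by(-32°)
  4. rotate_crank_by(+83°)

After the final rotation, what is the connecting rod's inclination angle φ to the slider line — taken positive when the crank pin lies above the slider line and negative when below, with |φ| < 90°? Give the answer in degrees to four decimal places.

set_geometry: r = 15 mm, L = 215 mm, e = 3 mm; θ ← 0°
rotate_crank_by(+80°): θ ← 0° +80° = 80°
rotate_crank_by(-32°): θ ← 80° -32° = 48°
rotate_crank_by(+83°): θ ← 48° +83° = 131°
crank pin P = (r cos θ, r sin θ) = (-9.840885, 11.320644)
h = r sin θ − e = 11.320644 − 3 = 8.320644
sin φ = h / L = 8.320644 / 215 = 0.03870067
φ = arcsin(0.03870067) = 2.217939°

2.2179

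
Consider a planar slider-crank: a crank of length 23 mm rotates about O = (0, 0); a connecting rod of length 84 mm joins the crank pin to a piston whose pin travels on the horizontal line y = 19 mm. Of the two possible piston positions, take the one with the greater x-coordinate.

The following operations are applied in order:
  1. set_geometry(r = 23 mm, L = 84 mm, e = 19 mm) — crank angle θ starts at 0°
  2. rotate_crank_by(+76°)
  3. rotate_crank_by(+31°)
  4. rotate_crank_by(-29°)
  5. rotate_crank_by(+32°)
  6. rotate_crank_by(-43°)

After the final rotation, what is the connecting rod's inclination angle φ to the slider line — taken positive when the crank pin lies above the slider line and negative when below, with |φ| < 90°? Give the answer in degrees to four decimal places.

1.4814

set_geometry: r = 23 mm, L = 84 mm, e = 19 mm; θ ← 0°
rotate_crank_by(+76°): θ ← 0° +76° = 76°
rotate_crank_by(+31°): θ ← 76° +31° = 107°
rotate_crank_by(-29°): θ ← 107° -29° = 78°
rotate_crank_by(+32°): θ ← 78° +32° = 110°
rotate_crank_by(-43°): θ ← 110° -43° = 67°
crank pin P = (r cos θ, r sin θ) = (8.986816, 21.171612)
h = r sin θ − e = 21.171612 − 19 = 2.171612
sin φ = h / L = 2.171612 / 84 = 0.02585252
φ = arcsin(0.02585252) = 1.481405°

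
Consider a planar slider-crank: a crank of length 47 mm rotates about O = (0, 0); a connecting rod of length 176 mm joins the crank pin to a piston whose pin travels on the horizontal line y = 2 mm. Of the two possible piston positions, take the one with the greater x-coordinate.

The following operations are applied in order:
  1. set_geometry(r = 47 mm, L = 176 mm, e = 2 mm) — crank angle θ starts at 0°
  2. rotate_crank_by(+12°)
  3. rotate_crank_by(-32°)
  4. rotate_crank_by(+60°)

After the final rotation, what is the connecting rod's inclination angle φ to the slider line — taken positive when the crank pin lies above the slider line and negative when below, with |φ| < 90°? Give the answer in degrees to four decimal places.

set_geometry: r = 47 mm, L = 176 mm, e = 2 mm; θ ← 0°
rotate_crank_by(+12°): θ ← 0° +12° = 12°
rotate_crank_by(-32°): θ ← 12° -32° = -20°
rotate_crank_by(+60°): θ ← -20° +60° = 40°
crank pin P = (r cos θ, r sin θ) = (36.004089, 30.211018)
h = r sin θ − e = 30.211018 − 2 = 28.211018
sin φ = h / L = 28.211018 / 176 = 0.16028987
φ = arcsin(0.16028987) = 9.223722°

9.2237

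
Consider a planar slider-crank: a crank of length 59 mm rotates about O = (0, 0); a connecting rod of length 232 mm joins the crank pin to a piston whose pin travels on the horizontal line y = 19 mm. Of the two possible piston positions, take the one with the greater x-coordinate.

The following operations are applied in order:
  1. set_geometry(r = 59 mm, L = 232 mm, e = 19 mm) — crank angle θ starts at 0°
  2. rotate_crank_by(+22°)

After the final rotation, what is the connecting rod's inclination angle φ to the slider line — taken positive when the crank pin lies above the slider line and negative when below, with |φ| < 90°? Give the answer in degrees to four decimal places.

0.7661

set_geometry: r = 59 mm, L = 232 mm, e = 19 mm; θ ← 0°
rotate_crank_by(+22°): θ ← 0° +22° = 22°
crank pin P = (r cos θ, r sin θ) = (54.703847, 22.101789)
h = r sin θ − e = 22.101789 − 19 = 3.101789
sin φ = h / L = 3.101789 / 232 = 0.01336978
φ = arcsin(0.01336978) = 0.766055°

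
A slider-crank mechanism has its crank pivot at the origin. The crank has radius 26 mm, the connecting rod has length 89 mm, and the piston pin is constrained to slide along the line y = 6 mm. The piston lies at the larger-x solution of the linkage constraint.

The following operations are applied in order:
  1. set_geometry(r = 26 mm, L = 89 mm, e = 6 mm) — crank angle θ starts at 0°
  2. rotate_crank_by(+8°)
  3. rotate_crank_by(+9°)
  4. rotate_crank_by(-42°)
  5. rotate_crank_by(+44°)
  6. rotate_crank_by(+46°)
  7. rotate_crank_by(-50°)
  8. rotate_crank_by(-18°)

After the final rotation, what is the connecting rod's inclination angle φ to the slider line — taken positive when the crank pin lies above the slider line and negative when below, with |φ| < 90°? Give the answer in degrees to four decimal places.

-4.7441

set_geometry: r = 26 mm, L = 89 mm, e = 6 mm; θ ← 0°
rotate_crank_by(+8°): θ ← 0° +8° = 8°
rotate_crank_by(+9°): θ ← 8° +9° = 17°
rotate_crank_by(-42°): θ ← 17° -42° = -25°
rotate_crank_by(+44°): θ ← -25° +44° = 19°
rotate_crank_by(+46°): θ ← 19° +46° = 65°
rotate_crank_by(-50°): θ ← 65° -50° = 15°
rotate_crank_by(-18°): θ ← 15° -18° = -3°
crank pin P = (r cos θ, r sin θ) = (25.964368, -1.360735)
h = r sin θ − e = -1.360735 − 6 = -7.360735
sin φ = h / L = -7.360735 / 89 = -0.08270489
φ = arcsin(-0.08270489) = -4.744060°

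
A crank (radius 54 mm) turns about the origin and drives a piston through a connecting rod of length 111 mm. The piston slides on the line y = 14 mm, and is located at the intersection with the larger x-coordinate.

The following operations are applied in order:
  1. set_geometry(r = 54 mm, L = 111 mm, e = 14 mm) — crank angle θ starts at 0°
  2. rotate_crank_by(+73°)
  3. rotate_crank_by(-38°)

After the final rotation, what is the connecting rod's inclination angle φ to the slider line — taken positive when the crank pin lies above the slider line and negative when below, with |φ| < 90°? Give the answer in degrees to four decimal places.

set_geometry: r = 54 mm, L = 111 mm, e = 14 mm; θ ← 0°
rotate_crank_by(+73°): θ ← 0° +73° = 73°
rotate_crank_by(-38°): θ ← 73° -38° = 35°
crank pin P = (r cos θ, r sin θ) = (44.234210, 30.973128)
h = r sin θ − e = 30.973128 − 14 = 16.973128
sin φ = h / L = 16.973128 / 111 = 0.15291106
φ = arcsin(0.15291106) = 8.795665°

8.7957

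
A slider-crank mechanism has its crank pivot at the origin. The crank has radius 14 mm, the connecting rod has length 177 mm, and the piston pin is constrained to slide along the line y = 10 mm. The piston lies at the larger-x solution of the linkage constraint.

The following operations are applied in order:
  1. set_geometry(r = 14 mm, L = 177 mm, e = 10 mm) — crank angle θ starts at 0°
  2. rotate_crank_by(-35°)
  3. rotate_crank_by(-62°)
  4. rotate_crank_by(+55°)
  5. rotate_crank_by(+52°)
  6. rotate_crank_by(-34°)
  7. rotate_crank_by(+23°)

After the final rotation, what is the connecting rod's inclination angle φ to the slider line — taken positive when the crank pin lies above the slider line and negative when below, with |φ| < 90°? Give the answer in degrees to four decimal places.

set_geometry: r = 14 mm, L = 177 mm, e = 10 mm; θ ← 0°
rotate_crank_by(-35°): θ ← 0° -35° = -35°
rotate_crank_by(-62°): θ ← -35° -62° = -97°
rotate_crank_by(+55°): θ ← -97° +55° = -42°
rotate_crank_by(+52°): θ ← -42° +52° = 10°
rotate_crank_by(-34°): θ ← 10° -34° = -24°
rotate_crank_by(+23°): θ ← -24° +23° = -1°
crank pin P = (r cos θ, r sin θ) = (13.997868, -0.244334)
h = r sin θ − e = -0.244334 − 10 = -10.244334
sin φ = h / L = -10.244334 / 177 = -0.05787759
φ = arcsin(-0.05787759) = -3.317996°

-3.3180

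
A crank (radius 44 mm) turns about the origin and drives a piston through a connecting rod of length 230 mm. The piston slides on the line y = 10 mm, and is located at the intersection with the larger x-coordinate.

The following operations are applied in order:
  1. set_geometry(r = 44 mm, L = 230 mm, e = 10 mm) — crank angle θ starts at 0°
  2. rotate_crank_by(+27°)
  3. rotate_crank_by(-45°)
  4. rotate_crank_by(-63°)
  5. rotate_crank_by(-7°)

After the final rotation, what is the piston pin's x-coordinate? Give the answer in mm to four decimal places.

set_geometry: r = 44 mm, L = 230 mm, e = 10 mm; θ ← 0°
rotate_crank_by(+27°): θ ← 0° +27° = 27°
rotate_crank_by(-45°): θ ← 27° -45° = -18°
rotate_crank_by(-63°): θ ← -18° -63° = -81°
rotate_crank_by(-7°): θ ← -81° -7° = -88°
crank pin P = (r cos θ, r sin θ) = (1.535578, -43.973196)
h = r sin θ − e = -43.973196 − 10 = -53.973196
x = r cos θ + √(L² − h²) = 1.535578 + √(52900.0 − 2913.1059) = 1.535578 + 223.577490 = 225.113068

225.1131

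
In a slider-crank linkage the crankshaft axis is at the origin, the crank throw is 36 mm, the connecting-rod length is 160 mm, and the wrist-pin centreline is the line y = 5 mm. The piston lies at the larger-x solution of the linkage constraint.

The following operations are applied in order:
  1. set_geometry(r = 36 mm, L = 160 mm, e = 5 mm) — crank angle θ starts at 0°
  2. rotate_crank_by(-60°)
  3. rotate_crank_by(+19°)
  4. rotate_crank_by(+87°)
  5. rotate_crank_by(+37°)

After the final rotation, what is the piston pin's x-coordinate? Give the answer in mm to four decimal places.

set_geometry: r = 36 mm, L = 160 mm, e = 5 mm; θ ← 0°
rotate_crank_by(-60°): θ ← 0° -60° = -60°
rotate_crank_by(+19°): θ ← -60° +19° = -41°
rotate_crank_by(+87°): θ ← -41° +87° = 46°
rotate_crank_by(+37°): θ ← 46° +37° = 83°
crank pin P = (r cos θ, r sin θ) = (4.387296, 35.731661)
h = r sin θ − e = 35.731661 − 5 = 30.731661
x = r cos θ + √(L² − h²) = 4.387296 + √(25600.0 − 944.4350) = 4.387296 + 157.020906 = 161.408203

161.4082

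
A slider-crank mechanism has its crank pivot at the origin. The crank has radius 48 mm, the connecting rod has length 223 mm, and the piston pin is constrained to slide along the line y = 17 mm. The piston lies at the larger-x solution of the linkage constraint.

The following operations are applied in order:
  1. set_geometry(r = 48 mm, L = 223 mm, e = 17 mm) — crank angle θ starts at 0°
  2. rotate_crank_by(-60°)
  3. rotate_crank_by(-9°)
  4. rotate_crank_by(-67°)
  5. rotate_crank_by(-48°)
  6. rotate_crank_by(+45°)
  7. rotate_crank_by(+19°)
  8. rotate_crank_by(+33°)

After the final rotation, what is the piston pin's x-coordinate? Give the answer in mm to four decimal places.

set_geometry: r = 48 mm, L = 223 mm, e = 17 mm; θ ← 0°
rotate_crank_by(-60°): θ ← 0° -60° = -60°
rotate_crank_by(-9°): θ ← -60° -9° = -69°
rotate_crank_by(-67°): θ ← -69° -67° = -136°
rotate_crank_by(-48°): θ ← -136° -48° = -184°
rotate_crank_by(+45°): θ ← -184° +45° = -139°
rotate_crank_by(+19°): θ ← -139° +19° = -120°
rotate_crank_by(+33°): θ ← -120° +33° = -87°
crank pin P = (r cos θ, r sin θ) = (2.512126, -47.934218)
h = r sin θ − e = -47.934218 − 17 = -64.934218
x = r cos θ + √(L² − h²) = 2.512126 + √(49729.0 − 4216.4526) = 2.512126 + 213.336700 = 215.848825

215.8488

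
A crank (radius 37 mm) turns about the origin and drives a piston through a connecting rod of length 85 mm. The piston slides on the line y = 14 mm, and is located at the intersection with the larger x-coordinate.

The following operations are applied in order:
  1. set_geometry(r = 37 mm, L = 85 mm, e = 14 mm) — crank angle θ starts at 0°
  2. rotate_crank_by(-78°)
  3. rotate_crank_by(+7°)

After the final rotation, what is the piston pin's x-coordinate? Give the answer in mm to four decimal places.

81.5122

set_geometry: r = 37 mm, L = 85 mm, e = 14 mm; θ ← 0°
rotate_crank_by(-78°): θ ← 0° -78° = -78°
rotate_crank_by(+7°): θ ← -78° +7° = -71°
crank pin P = (r cos θ, r sin θ) = (12.046022, -34.984187)
h = r sin θ − e = -34.984187 − 14 = -48.984187
x = r cos θ + √(L² − h²) = 12.046022 + √(7225.0 − 2399.4506) = 12.046022 + 69.466174 = 81.512196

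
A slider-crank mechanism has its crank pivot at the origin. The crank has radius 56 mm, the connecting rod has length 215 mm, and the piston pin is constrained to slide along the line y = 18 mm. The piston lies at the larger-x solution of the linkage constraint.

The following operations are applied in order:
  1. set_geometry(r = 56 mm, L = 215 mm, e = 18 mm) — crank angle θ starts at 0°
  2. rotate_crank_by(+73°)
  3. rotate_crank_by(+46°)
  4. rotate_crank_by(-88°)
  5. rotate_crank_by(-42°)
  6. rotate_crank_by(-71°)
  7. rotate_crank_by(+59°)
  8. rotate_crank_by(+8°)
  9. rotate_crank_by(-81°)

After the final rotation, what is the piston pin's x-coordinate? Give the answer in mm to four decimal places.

set_geometry: r = 56 mm, L = 215 mm, e = 18 mm; θ ← 0°
rotate_crank_by(+73°): θ ← 0° +73° = 73°
rotate_crank_by(+46°): θ ← 73° +46° = 119°
rotate_crank_by(-88°): θ ← 119° -88° = 31°
rotate_crank_by(-42°): θ ← 31° -42° = -11°
rotate_crank_by(-71°): θ ← -11° -71° = -82°
rotate_crank_by(+59°): θ ← -82° +59° = -23°
rotate_crank_by(+8°): θ ← -23° +8° = -15°
rotate_crank_by(-81°): θ ← -15° -81° = -96°
crank pin P = (r cos θ, r sin θ) = (-5.853594, -55.693226)
h = r sin θ − e = -55.693226 − 18 = -73.693226
x = r cos θ + √(L² − h²) = -5.853594 + √(46225.0 − 5430.6916) = -5.853594 + 201.976010 = 196.122416

196.1224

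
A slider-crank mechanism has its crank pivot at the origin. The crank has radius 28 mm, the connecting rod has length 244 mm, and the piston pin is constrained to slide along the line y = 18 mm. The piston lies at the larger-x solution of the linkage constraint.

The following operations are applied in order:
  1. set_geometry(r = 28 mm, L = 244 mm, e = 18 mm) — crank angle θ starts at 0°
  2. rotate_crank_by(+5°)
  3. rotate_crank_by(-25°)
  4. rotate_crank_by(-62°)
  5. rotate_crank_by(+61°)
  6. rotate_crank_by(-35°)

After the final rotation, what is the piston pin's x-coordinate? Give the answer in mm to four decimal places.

set_geometry: r = 28 mm, L = 244 mm, e = 18 mm; θ ← 0°
rotate_crank_by(+5°): θ ← 0° +5° = 5°
rotate_crank_by(-25°): θ ← 5° -25° = -20°
rotate_crank_by(-62°): θ ← -20° -62° = -82°
rotate_crank_by(+61°): θ ← -82° +61° = -21°
rotate_crank_by(-35°): θ ← -21° -35° = -56°
crank pin P = (r cos θ, r sin θ) = (15.657401, -23.213052)
h = r sin θ − e = -23.213052 − 18 = -41.213052
x = r cos θ + √(L² − h²) = 15.657401 + √(59536.0 − 1698.5157) = 15.657401 + 240.494250 = 256.151651

256.1517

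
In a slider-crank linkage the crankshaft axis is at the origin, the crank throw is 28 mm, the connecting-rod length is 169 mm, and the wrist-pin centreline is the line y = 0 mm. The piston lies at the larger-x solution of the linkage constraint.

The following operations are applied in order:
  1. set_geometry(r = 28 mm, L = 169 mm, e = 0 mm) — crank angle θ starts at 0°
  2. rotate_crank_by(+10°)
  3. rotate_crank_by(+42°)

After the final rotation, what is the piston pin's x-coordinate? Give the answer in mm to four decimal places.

set_geometry: r = 28 mm, L = 169 mm, e = 0 mm; θ ← 0°
rotate_crank_by(+10°): θ ← 0° +10° = 10°
rotate_crank_by(+42°): θ ← 10° +42° = 52°
crank pin P = (r cos θ, r sin θ) = (17.238521, 22.064301)
h = r sin θ − e = 22.064301 − 0 = 22.064301
x = r cos θ + √(L² − h²) = 17.238521 + √(28561.0 − 486.8334) = 17.238521 + 167.553474 = 184.791995

184.7920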